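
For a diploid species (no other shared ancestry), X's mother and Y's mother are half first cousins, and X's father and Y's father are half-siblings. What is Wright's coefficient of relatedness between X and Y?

0.078125

Wright's path rule: contributions from independent ancestry routes add.
X and Y are related in two ways: half second cousins through their mothers (r = 1/64) and half first cousins through their fathers (r = 1/16).
r = 1/64 + 1/16 = 0.078125.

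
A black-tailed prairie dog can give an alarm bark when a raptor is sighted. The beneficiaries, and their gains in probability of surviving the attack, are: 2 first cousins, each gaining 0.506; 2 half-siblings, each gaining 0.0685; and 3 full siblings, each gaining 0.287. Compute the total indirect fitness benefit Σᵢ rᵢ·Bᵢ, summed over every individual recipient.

r to a first cousin = 1/8 (first cousins share one grandparent pair — two paths of length 4: r = 2·(1/2)^4 = 1/8).
r to a half-sibling = 0.25 (half-sibs share one parent — one path of length 2: r = (1/2)^2 = 1/4).
r to a full sibling = 0.5 (full sibs share both parents — two paths of length 2: r = 2·(1/2)^2 = 1/2).
Summing one r·B term per recipient: 2·0.125·0.506 + 2·0.25·0.0685 + 3·0.5·0.287 = 0.59125.

0.59125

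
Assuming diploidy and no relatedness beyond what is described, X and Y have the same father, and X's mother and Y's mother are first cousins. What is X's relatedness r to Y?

With two independent routes of shared ancestry, r is the sum of the two contributions.
X and Y are related in two ways: half-sibs through their shared father (r = 1/4) and second cousins through their mothers (r = 1/32).
r = 1/4 + 1/32 = 9/32 = 0.28125.

0.28125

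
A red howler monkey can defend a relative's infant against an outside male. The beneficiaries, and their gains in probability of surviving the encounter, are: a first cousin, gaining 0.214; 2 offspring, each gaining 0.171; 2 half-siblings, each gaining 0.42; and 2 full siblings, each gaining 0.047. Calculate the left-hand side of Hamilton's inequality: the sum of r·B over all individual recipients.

r to a first cousin = 1/8 (first cousins share one grandparent pair — two paths of length 4: r = 2·(1/2)^4 = 1/8).
r to an offspring = 1/2 (one parent–offspring link: r = (1/2)^1 = 1/2).
r to a half-sibling = 1/4 (half-sibs share one parent — one path of length 2: r = (1/2)^2 = 1/4).
r to a full sibling = 0.5 (full sibs share both parents — two paths of length 2: r = 2·(1/2)^2 = 1/2).
Summing one r·B term per recipient: 1·0.125·0.214 + 2·0.5·0.171 + 2·0.25·0.42 + 2·0.5·0.047 = 0.45475.

0.45475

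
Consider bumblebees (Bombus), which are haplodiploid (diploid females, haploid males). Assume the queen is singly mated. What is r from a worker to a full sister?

Haplodiploid full sisters inherit their father's entire haploid genome identically (contributing 1/2) and on average half of their mother's contribution (1/2 · 1/2 = 1/4); r = 1/2 + 1/4 = 3/4.

0.75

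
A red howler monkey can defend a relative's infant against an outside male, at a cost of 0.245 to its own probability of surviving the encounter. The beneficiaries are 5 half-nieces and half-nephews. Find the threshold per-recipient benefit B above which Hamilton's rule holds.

0.392

r to a half-niece or half-nephew = 0.125 (half-aunt/uncle↔niece/nephew: one path of length 3: r = (1/2)^3 = 1/8).
Hamilton's rule with n recipients of equal r: n·r·B > C, so B > C/(n·r) = 0.245/(5·0.125) = 0.392.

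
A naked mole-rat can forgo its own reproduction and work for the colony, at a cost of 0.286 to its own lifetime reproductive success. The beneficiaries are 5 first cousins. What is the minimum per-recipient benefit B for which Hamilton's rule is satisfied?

r to a first cousin = 1/8 (first cousins share one grandparent pair — two paths of length 4: r = 2·(1/2)^4 = 1/8).
Hamilton's rule with n recipients of equal r: n·r·B > C, so B > C/(n·r) = 0.286/(5·0.125) = 0.4576.

0.4576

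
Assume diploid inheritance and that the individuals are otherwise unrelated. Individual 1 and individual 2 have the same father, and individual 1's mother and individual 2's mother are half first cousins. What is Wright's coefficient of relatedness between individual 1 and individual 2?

Independent pedigree routes through distinct common ancestors add.
Individual 1 and individual 2 are related in two ways: half-sibs through their shared father (r = 1/4) and half second cousins through their mothers (r = 1/64).
r = 1/4 + 1/64 = 17/64 = 0.265625.

0.265625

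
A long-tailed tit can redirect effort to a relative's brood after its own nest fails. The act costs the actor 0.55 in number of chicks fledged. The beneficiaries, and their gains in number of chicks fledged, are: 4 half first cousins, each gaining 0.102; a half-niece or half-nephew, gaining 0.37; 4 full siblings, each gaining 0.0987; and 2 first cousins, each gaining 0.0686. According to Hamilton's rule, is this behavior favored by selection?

Hamilton's rule: the trait is favored when the sum of r·B over every recipient exceeds the actor's cost C.
r to a half first cousin = 0.0625 (half first cousins share one grandparent — one path of length 4: r = (1/2)^4 = 1/16).
r to a half-niece or half-nephew = 1/8 (half-aunt/uncle↔niece/nephew: one path of length 3: r = (1/2)^3 = 1/8).
r to a full sibling = 1/2 (full sibs share both parents — two paths of length 2: r = 2·(1/2)^2 = 1/2).
r to a first cousin = 0.125 (first cousins share one grandparent pair — two paths of length 4: r = 2·(1/2)^4 = 1/8).
Summing one r·B term per recipient: 4·0.0625·0.102 + 1·0.125·0.37 + 4·0.5·0.0987 + 2·0.125·0.0686 = 0.2863.
0.2863 < 0.55: the indirect benefit is less than the cost.

No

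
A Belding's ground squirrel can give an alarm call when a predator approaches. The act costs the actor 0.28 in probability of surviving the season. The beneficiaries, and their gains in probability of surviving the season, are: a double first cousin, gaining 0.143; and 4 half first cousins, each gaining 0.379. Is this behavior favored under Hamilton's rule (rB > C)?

No

Hamilton's rule: the trait is favored when the sum of r·B over every recipient exceeds the actor's cost C.
r to a double first cousin = 1/4 (double first cousins share both grandparent pairs — four paths of length 4: r = 4·(1/2)^4 = 1/4).
r to a half first cousin = 0.0625 (half first cousins share one grandparent — one path of length 4: r = (1/2)^4 = 1/16).
Summing one r·B term per recipient: 1·0.25·0.143 + 4·0.0625·0.379 = 0.1305.
0.1305 < 0.28: the indirect benefit is less than the cost.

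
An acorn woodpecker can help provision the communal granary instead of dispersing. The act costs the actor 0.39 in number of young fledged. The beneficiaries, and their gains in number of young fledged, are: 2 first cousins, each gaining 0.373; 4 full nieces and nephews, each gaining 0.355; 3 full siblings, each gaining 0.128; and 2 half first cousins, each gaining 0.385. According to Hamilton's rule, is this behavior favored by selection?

Yes

Hamilton's rule: the trait is favored when the sum of r·B over every recipient exceeds the actor's cost C.
r to a first cousin = 1/8 (first cousins share one grandparent pair — two paths of length 4: r = 2·(1/2)^4 = 1/8).
r to a full niece or nephew = 0.25 (full aunt/uncle↔niece/nephew: two paths of length 3 through the shared grandparent pair: r = 2·(1/2)^3 = 1/4).
r to a full sibling = 0.5 (full sibs share both parents — two paths of length 2: r = 2·(1/2)^2 = 1/2).
r to a half first cousin = 0.0625 (half first cousins share one grandparent — one path of length 4: r = (1/2)^4 = 1/16).
Summing one r·B term per recipient: 2·0.125·0.373 + 4·0.25·0.355 + 3·0.5·0.128 + 2·0.0625·0.385 = 0.688375.
0.688375 > 0.39: the indirect benefit exceeds the cost.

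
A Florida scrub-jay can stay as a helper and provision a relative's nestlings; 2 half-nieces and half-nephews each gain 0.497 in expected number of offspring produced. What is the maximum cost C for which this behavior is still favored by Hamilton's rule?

r to a half-niece or half-nephew = 0.125 (half-aunt/uncle↔niece/nephew: one path of length 3: r = (1/2)^3 = 1/8).
Hamilton's rule: n·r·B > C, so the trait is favored while C < n·r·B = 2·0.125·0.497 = 0.12425.

0.12425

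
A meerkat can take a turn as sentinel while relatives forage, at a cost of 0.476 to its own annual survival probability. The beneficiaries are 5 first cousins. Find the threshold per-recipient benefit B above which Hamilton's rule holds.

0.7616

r to a first cousin = 1/8 (first cousins share one grandparent pair — two paths of length 4: r = 2·(1/2)^4 = 1/8).
Hamilton's rule with n recipients of equal r: n·r·B > C, so B > C/(n·r) = 0.476/(5·0.125) = 0.7616.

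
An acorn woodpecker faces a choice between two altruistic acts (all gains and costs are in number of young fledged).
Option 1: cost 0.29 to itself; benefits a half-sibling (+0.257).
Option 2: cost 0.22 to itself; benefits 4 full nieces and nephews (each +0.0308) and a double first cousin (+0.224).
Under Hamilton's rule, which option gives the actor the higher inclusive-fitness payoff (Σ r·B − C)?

Option 1: r to a half-sibling = 0.25.
Option 1: Σ r·B − C = (1·0.25·0.257) − 0.29 = -0.22575.
Option 2: r to a full niece or nephew = 0.25.
Option 2: r to a double first cousin = 0.25.
Option 2: Σ r·B − C = (4·0.25·0.0308 + 1·0.25·0.224) − 0.22 = -0.1332.
Option 2 has the higher net inclusive-fitness payoff.

Option 2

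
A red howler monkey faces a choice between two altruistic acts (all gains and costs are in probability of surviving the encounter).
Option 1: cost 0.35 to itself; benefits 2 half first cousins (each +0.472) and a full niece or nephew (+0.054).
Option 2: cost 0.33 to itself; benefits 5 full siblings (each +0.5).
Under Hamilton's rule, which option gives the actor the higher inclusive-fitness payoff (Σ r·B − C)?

Option 2

Option 1: r to a half first cousin = 0.0625.
Option 1: r to a full niece or nephew = 0.25.
Option 1: Σ r·B − C = (2·0.0625·0.472 + 1·0.25·0.054) − 0.35 = -0.2775.
Option 2: r to a full sibling = 0.5.
Option 2: Σ r·B − C = (5·0.5·0.5) − 0.33 = 0.92.
Option 2 has the higher net inclusive-fitness payoff.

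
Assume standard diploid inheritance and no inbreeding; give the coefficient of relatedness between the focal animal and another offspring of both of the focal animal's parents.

0.5

Each parent–offspring link contributes a factor of 1/2, and independent paths through distinct common ancestors add.
Full sibs share both parents — two paths of length 2: r = 2·(1/2)^2 = 1/2.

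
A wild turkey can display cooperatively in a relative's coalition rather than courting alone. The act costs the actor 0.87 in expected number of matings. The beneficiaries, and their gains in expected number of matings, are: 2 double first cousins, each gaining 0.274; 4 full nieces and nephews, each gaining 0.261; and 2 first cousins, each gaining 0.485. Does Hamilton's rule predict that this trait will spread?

No

Hamilton's rule: the trait is favored when the sum of r·B over every recipient exceeds the actor's cost C.
r to a double first cousin = 1/4 (double first cousins share both grandparent pairs — four paths of length 4: r = 4·(1/2)^4 = 1/4).
r to a full niece or nephew = 0.25 (full aunt/uncle↔niece/nephew: two paths of length 3 through the shared grandparent pair: r = 2·(1/2)^3 = 1/4).
r to a first cousin = 1/8 (first cousins share one grandparent pair — two paths of length 4: r = 2·(1/2)^4 = 1/8).
Summing one r·B term per recipient: 2·0.25·0.274 + 4·0.25·0.261 + 2·0.125·0.485 = 0.51925.
0.51925 < 0.87: the indirect benefit is less than the cost.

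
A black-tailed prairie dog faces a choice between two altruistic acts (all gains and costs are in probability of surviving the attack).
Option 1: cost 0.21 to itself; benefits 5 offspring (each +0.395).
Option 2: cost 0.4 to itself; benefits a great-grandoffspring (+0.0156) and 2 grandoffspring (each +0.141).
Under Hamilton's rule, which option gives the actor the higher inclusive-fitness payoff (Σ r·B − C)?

Option 1

Option 1: r to an offspring = 0.5.
Option 1: Σ r·B − C = (5·0.5·0.395) − 0.21 = 0.7775.
Option 2: r to a great-grandoffspring = 0.125.
Option 2: r to a grandoffspring = 0.25.
Option 2: Σ r·B − C = (1·0.125·0.0156 + 2·0.25·0.141) − 0.4 = -0.32755.
Option 1 has the higher net inclusive-fitness payoff.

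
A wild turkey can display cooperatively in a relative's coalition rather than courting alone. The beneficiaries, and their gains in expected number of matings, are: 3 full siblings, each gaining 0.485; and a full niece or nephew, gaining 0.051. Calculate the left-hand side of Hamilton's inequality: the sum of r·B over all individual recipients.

0.74025

r to a full sibling = 0.5 (full sibs share both parents — two paths of length 2: r = 2·(1/2)^2 = 1/2).
r to a full niece or nephew = 0.25 (full aunt/uncle↔niece/nephew: two paths of length 3 through the shared grandparent pair: r = 2·(1/2)^3 = 1/4).
Summing one r·B term per recipient: 3·0.5·0.485 + 1·0.25·0.051 = 0.74025.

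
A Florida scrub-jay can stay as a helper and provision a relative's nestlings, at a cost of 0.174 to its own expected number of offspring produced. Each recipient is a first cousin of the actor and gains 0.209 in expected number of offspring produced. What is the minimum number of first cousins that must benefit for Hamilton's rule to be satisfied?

r to a first cousin = 0.125 (first cousins share one grandparent pair — two paths of length 4: r = 2·(1/2)^4 = 1/8).
Hamilton's rule: n·r·B > C  ⇒  n > C/(r·B) = 0.174/(0.125·0.209) = 6.66.
The smallest integer exceeding 6.66 is 7.

7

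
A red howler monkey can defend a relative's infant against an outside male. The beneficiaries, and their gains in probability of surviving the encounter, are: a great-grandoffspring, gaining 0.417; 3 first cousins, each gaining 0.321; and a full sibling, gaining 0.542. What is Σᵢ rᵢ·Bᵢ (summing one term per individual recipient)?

r to a great-grandoffspring = 1/8 (three parent–offspring links: r = (1/2)^3 = 1/8).
r to a first cousin = 0.125 (first cousins share one grandparent pair — two paths of length 4: r = 2·(1/2)^4 = 1/8).
r to a full sibling = 1/2 (full sibs share both parents — two paths of length 2: r = 2·(1/2)^2 = 1/2).
Summing one r·B term per recipient: 1·0.125·0.417 + 3·0.125·0.321 + 1·0.5·0.542 = 0.4435.

0.4435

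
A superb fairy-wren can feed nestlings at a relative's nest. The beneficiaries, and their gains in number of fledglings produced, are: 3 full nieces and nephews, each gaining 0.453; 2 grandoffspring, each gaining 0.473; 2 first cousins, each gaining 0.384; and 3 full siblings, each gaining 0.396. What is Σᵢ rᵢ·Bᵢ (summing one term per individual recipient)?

r to a full niece or nephew = 0.25 (full aunt/uncle↔niece/nephew: two paths of length 3 through the shared grandparent pair: r = 2·(1/2)^3 = 1/4).
r to a grandoffspring = 0.25 (two parent–offspring links: r = (1/2)^2 = 1/4).
r to a first cousin = 1/8 (first cousins share one grandparent pair — two paths of length 4: r = 2·(1/2)^4 = 1/8).
r to a full sibling = 0.5 (full sibs share both parents — two paths of length 2: r = 2·(1/2)^2 = 1/2).
Summing one r·B term per recipient: 3·0.25·0.453 + 2·0.25·0.473 + 2·0.125·0.384 + 3·0.5·0.396 = 1.26625.

1.26625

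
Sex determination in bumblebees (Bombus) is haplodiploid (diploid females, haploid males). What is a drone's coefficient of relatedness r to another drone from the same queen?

0.5

Haploid brothers each carry a random half of the queen's diploid genome, so on average they share half: r = 1/2.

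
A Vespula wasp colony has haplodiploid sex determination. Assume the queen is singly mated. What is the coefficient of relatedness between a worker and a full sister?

Haplodiploid full sisters inherit their father's entire haploid genome identically (contributing 1/2) and on average half of their mother's contribution (1/2 · 1/2 = 1/4); r = 1/2 + 1/4 = 3/4.

0.75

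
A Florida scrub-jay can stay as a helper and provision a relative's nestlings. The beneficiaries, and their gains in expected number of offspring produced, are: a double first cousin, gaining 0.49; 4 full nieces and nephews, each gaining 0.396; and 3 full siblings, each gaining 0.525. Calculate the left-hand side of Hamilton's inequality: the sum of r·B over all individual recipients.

1.306

r to a double first cousin = 1/4 (double first cousins share both grandparent pairs — four paths of length 4: r = 4·(1/2)^4 = 1/4).
r to a full niece or nephew = 0.25 (full aunt/uncle↔niece/nephew: two paths of length 3 through the shared grandparent pair: r = 2·(1/2)^3 = 1/4).
r to a full sibling = 1/2 (full sibs share both parents — two paths of length 2: r = 2·(1/2)^2 = 1/2).
Summing one r·B term per recipient: 1·0.25·0.49 + 4·0.25·0.396 + 3·0.5·0.525 = 1.306.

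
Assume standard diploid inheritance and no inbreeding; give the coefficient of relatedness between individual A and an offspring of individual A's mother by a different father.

Each parent–offspring link contributes a factor of 1/2, and independent paths through distinct common ancestors add.
Half-sibs share one parent — one path of length 2: r = (1/2)^2 = 1/4.

0.25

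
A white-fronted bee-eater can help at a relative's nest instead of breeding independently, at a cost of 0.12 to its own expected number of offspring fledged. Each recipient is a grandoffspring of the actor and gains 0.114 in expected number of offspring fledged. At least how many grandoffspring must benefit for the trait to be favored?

5

r to a grandoffspring = 1/4 (two parent–offspring links: r = (1/2)^2 = 1/4).
Hamilton's rule: n·r·B > C  ⇒  n > C/(r·B) = 0.12/(0.25·0.114) = 4.211.
The smallest integer exceeding 4.211 is 5.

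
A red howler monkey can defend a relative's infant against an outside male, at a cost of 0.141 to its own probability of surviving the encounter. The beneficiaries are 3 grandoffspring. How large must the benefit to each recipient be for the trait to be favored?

0.188

r to a grandoffspring = 0.25 (two parent–offspring links: r = (1/2)^2 = 1/4).
Hamilton's rule with n recipients of equal r: n·r·B > C, so B > C/(n·r) = 0.141/(3·0.25) = 0.188.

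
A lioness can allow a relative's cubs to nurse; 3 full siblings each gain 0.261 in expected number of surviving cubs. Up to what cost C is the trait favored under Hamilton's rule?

0.3915

r to a full sibling = 1/2 (full sibs share both parents — two paths of length 2: r = 2·(1/2)^2 = 1/2).
Hamilton's rule: n·r·B > C, so the trait is favored while C < n·r·B = 3·0.5·0.261 = 0.3915.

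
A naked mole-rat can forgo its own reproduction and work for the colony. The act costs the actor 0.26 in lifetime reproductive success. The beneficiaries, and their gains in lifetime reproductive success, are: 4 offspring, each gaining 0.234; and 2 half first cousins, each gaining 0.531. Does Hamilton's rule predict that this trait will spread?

Yes

Hamilton's rule: the trait is favored when the sum of r·B over every recipient exceeds the actor's cost C.
r to an offspring = 1/2 (one parent–offspring link: r = (1/2)^1 = 1/2).
r to a half first cousin = 1/16 (half first cousins share one grandparent — one path of length 4: r = (1/2)^4 = 1/16).
Summing one r·B term per recipient: 4·0.5·0.234 + 2·0.0625·0.531 = 0.534375.
0.534375 > 0.26: the indirect benefit exceeds the cost.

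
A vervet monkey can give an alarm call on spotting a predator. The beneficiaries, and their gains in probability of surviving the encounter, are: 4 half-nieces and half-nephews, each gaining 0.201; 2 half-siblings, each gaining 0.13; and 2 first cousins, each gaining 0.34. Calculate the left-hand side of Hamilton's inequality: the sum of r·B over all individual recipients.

0.2505

r to a half-niece or half-nephew = 0.125 (half-aunt/uncle↔niece/nephew: one path of length 3: r = (1/2)^3 = 1/8).
r to a half-sibling = 1/4 (half-sibs share one parent — one path of length 2: r = (1/2)^2 = 1/4).
r to a first cousin = 1/8 (first cousins share one grandparent pair — two paths of length 4: r = 2·(1/2)^4 = 1/8).
Summing one r·B term per recipient: 4·0.125·0.201 + 2·0.25·0.13 + 2·0.125·0.34 = 0.2505.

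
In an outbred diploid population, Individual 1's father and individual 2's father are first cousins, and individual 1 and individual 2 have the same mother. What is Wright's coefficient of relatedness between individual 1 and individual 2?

Relatedness sums over independent paths through distinct common ancestors.
Individual 1 and individual 2 are related in two ways: second cousins through their fathers (r = 1/32) and half-sibs through their shared mother (r = 1/4).
r = 1/32 + 1/4 = 0.28125.

0.28125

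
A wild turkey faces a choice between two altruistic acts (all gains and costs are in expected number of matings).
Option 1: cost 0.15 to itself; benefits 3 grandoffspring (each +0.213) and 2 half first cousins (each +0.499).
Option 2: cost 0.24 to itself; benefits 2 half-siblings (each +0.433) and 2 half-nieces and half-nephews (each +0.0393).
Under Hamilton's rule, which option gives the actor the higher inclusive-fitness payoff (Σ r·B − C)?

Option 1

Option 1: r to a grandoffspring = 0.25.
Option 1: r to a half first cousin = 0.0625.
Option 1: Σ r·B − C = (3·0.25·0.213 + 2·0.0625·0.499) − 0.15 = 0.072125.
Option 2: r to a half-sibling = 0.25.
Option 2: r to a half-niece or half-nephew = 0.125.
Option 2: Σ r·B − C = (2·0.25·0.433 + 2·0.125·0.0393) − 0.24 = -0.013675.
Option 1 has the higher net inclusive-fitness payoff.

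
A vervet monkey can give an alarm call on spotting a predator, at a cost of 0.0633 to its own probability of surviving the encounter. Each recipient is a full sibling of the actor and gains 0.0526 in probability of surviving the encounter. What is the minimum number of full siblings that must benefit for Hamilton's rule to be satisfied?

3

r to a full sibling = 1/2 (full sibs share both parents — two paths of length 2: r = 2·(1/2)^2 = 1/2).
Hamilton's rule: n·r·B > C  ⇒  n > C/(r·B) = 0.0633/(0.5·0.0526) = 2.407.
The smallest integer exceeding 2.407 is 3.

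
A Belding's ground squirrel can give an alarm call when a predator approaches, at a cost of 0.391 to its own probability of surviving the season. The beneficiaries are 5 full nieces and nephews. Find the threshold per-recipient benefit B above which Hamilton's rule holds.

r to a full niece or nephew = 1/4 (full aunt/uncle↔niece/nephew: two paths of length 3 through the shared grandparent pair: r = 2·(1/2)^3 = 1/4).
Hamilton's rule with n recipients of equal r: n·r·B > C, so B > C/(n·r) = 0.391/(5·0.25) = 0.3128.

0.3128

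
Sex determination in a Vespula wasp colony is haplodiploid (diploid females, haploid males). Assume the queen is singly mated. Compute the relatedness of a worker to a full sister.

0.75

Haplodiploid full sisters inherit their father's entire haploid genome identically (contributing 1/2) and on average half of their mother's contribution (1/2 · 1/2 = 1/4); r = 1/2 + 1/4 = 3/4.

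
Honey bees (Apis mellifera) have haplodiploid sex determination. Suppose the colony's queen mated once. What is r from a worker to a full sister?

Haplodiploid full sisters inherit their father's entire haploid genome identically (contributing 1/2) and on average half of their mother's contribution (1/2 · 1/2 = 1/4); r = 1/2 + 1/4 = 3/4.

0.75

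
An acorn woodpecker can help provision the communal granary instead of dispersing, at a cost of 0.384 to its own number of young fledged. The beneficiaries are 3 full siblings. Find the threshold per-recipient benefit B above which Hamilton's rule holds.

0.256

r to a full sibling = 1/2 (full sibs share both parents — two paths of length 2: r = 2·(1/2)^2 = 1/2).
Hamilton's rule with n recipients of equal r: n·r·B > C, so B > C/(n·r) = 0.384/(3·0.5) = 0.256.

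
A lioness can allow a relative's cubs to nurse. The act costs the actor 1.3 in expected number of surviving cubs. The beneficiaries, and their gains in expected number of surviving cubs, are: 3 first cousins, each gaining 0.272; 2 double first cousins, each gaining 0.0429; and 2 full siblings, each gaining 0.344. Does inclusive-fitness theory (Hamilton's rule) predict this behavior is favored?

Hamilton's rule: the trait is favored when the sum of r·B over every recipient exceeds the actor's cost C.
r to a first cousin = 1/8 (first cousins share one grandparent pair — two paths of length 4: r = 2·(1/2)^4 = 1/8).
r to a double first cousin = 0.25 (double first cousins share both grandparent pairs — four paths of length 4: r = 4·(1/2)^4 = 1/4).
r to a full sibling = 0.5 (full sibs share both parents — two paths of length 2: r = 2·(1/2)^2 = 1/2).
Summing one r·B term per recipient: 3·0.125·0.272 + 2·0.25·0.0429 + 2·0.5·0.344 = 0.46745.
0.46745 < 1.3: the indirect benefit is less than the cost.

No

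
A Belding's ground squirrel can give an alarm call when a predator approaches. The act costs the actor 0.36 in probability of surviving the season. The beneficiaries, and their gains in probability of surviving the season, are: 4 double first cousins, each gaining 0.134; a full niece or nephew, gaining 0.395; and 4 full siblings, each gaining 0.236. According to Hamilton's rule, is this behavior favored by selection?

Yes

Hamilton's rule: the trait is favored when the sum of r·B over every recipient exceeds the actor's cost C.
r to a double first cousin = 0.25 (double first cousins share both grandparent pairs — four paths of length 4: r = 4·(1/2)^4 = 1/4).
r to a full niece or nephew = 0.25 (full aunt/uncle↔niece/nephew: two paths of length 3 through the shared grandparent pair: r = 2·(1/2)^3 = 1/4).
r to a full sibling = 0.5 (full sibs share both parents — two paths of length 2: r = 2·(1/2)^2 = 1/2).
Summing one r·B term per recipient: 4·0.25·0.134 + 1·0.25·0.395 + 4·0.5·0.236 = 0.70475.
0.70475 > 0.36: the indirect benefit exceeds the cost.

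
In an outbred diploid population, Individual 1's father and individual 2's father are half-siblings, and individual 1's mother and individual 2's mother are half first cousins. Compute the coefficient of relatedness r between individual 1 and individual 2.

Relatedness sums over independent paths through distinct common ancestors.
Individual 1 and individual 2 are related in two ways: half first cousins through their fathers (r = 1/16) and half second cousins through their mothers (r = 1/64).
r = 1/16 + 1/64 = 5/64 = 0.078125.

0.078125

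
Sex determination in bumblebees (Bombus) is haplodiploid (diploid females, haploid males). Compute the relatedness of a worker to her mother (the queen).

One meiotic link between diploid queen and diploid daughter: r = 1/2.

0.5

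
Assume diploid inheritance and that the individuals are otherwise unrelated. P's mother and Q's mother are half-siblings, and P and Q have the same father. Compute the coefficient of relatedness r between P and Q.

0.3125

Independent pedigree routes through distinct common ancestors add.
P and Q are related in two ways: half first cousins through their mothers (r = 1/16) and half-sibs through their shared father (r = 1/4).
r = 1/16 + 1/4 = 5/16 = 0.3125.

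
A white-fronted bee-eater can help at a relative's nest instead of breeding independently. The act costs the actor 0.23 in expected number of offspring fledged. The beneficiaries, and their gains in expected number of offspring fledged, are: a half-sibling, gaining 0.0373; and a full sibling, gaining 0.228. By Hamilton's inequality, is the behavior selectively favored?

No

Hamilton's rule: the trait is favored when the sum of r·B over every recipient exceeds the actor's cost C.
r to a half-sibling = 1/4 (half-sibs share one parent — one path of length 2: r = (1/2)^2 = 1/4).
r to a full sibling = 1/2 (full sibs share both parents — two paths of length 2: r = 2·(1/2)^2 = 1/2).
Summing one r·B term per recipient: 1·0.25·0.0373 + 1·0.5·0.228 = 0.123325.
0.123325 < 0.23: the indirect benefit is less than the cost.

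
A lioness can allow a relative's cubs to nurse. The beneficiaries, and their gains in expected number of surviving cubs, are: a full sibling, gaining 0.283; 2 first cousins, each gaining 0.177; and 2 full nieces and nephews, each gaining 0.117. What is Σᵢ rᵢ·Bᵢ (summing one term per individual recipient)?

r to a full sibling = 0.5 (full sibs share both parents — two paths of length 2: r = 2·(1/2)^2 = 1/2).
r to a first cousin = 1/8 (first cousins share one grandparent pair — two paths of length 4: r = 2·(1/2)^4 = 1/8).
r to a full niece or nephew = 1/4 (full aunt/uncle↔niece/nephew: two paths of length 3 through the shared grandparent pair: r = 2·(1/2)^3 = 1/4).
Summing one r·B term per recipient: 1·0.5·0.283 + 2·0.125·0.177 + 2·0.25·0.117 = 0.24425.

0.24425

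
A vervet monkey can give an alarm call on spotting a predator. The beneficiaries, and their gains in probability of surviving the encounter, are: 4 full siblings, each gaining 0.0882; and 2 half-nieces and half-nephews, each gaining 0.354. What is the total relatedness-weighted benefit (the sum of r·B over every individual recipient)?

0.2649

r to a full sibling = 0.5 (full sibs share both parents — two paths of length 2: r = 2·(1/2)^2 = 1/2).
r to a half-niece or half-nephew = 1/8 (half-aunt/uncle↔niece/nephew: one path of length 3: r = (1/2)^3 = 1/8).
Summing one r·B term per recipient: 4·0.5·0.0882 + 2·0.125·0.354 = 0.2649.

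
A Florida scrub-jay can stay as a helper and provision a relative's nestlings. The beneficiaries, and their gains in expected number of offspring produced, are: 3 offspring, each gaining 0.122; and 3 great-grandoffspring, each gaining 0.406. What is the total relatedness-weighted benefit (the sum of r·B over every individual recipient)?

0.33525

r to an offspring = 1/2 (one parent–offspring link: r = (1/2)^1 = 1/2).
r to a great-grandoffspring = 0.125 (three parent–offspring links: r = (1/2)^3 = 1/8).
Summing one r·B term per recipient: 3·0.5·0.122 + 3·0.125·0.406 = 0.33525.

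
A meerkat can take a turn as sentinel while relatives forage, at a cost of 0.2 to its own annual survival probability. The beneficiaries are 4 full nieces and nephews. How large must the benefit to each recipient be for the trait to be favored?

0.2

r to a full niece or nephew = 1/4 (full aunt/uncle↔niece/nephew: two paths of length 3 through the shared grandparent pair: r = 2·(1/2)^3 = 1/4).
Hamilton's rule with n recipients of equal r: n·r·B > C, so B > C/(n·r) = 0.2/(4·0.25) = 0.2.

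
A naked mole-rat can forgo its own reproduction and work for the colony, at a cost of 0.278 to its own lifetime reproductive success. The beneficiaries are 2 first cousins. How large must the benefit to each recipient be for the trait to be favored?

r to a first cousin = 1/8 (first cousins share one grandparent pair — two paths of length 4: r = 2·(1/2)^4 = 1/8).
Hamilton's rule with n recipients of equal r: n·r·B > C, so B > C/(n·r) = 0.278/(2·0.125) = 1.112.

1.112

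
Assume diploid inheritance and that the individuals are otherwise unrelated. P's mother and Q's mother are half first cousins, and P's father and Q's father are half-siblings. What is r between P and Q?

0.078125

Independent pedigree routes through distinct common ancestors add.
P and Q are related in two ways: half second cousins through their mothers (r = 1/64) and half first cousins through their fathers (r = 1/16).
r = 1/64 + 1/16 = 5/64 = 0.078125.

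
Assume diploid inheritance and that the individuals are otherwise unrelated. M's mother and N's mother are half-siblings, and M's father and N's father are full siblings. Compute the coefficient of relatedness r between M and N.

Relatedness sums over independent paths through distinct common ancestors.
M and N are related in two ways: half first cousins through their mothers (r = 1/16) and first cousins through their fathers (r = 1/8).
r = 1/16 + 1/8 = 3/16 = 0.1875.

0.1875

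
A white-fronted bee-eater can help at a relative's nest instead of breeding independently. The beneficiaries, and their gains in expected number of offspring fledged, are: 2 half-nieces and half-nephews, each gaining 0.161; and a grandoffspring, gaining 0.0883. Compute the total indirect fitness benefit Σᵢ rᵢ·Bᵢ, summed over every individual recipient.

0.062325

r to a half-niece or half-nephew = 1/8 (half-aunt/uncle↔niece/nephew: one path of length 3: r = (1/2)^3 = 1/8).
r to a grandoffspring = 1/4 (two parent–offspring links: r = (1/2)^2 = 1/4).
Summing one r·B term per recipient: 2·0.125·0.161 + 1·0.25·0.0883 = 0.062325.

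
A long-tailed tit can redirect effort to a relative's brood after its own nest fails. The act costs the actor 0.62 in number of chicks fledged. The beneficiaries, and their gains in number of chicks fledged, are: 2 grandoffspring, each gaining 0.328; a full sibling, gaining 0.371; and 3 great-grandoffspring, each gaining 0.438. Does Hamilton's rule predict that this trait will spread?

No

Hamilton's rule: the trait is favored when the sum of r·B over every recipient exceeds the actor's cost C.
r to a grandoffspring = 1/4 (two parent–offspring links: r = (1/2)^2 = 1/4).
r to a full sibling = 0.5 (full sibs share both parents — two paths of length 2: r = 2·(1/2)^2 = 1/2).
r to a great-grandoffspring = 1/8 (three parent–offspring links: r = (1/2)^3 = 1/8).
Summing one r·B term per recipient: 2·0.25·0.328 + 1·0.5·0.371 + 3·0.125·0.438 = 0.51375.
0.51375 < 0.62: the indirect benefit is less than the cost.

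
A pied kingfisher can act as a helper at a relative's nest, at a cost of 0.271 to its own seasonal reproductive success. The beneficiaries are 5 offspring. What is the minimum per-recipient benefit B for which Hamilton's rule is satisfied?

0.1084

r to an offspring = 1/2 (one parent–offspring link: r = (1/2)^1 = 1/2).
Hamilton's rule with n recipients of equal r: n·r·B > C, so B > C/(n·r) = 0.271/(5·0.5) = 0.1084.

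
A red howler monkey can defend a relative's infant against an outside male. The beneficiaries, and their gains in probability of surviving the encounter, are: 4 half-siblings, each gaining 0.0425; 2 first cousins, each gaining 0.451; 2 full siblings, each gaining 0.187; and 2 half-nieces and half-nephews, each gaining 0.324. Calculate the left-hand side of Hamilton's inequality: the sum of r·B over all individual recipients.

0.42325

r to a half-sibling = 0.25 (half-sibs share one parent — one path of length 2: r = (1/2)^2 = 1/4).
r to a first cousin = 0.125 (first cousins share one grandparent pair — two paths of length 4: r = 2·(1/2)^4 = 1/8).
r to a full sibling = 1/2 (full sibs share both parents — two paths of length 2: r = 2·(1/2)^2 = 1/2).
r to a half-niece or half-nephew = 0.125 (half-aunt/uncle↔niece/nephew: one path of length 3: r = (1/2)^3 = 1/8).
Summing one r·B term per recipient: 4·0.25·0.0425 + 2·0.125·0.451 + 2·0.5·0.187 + 2·0.125·0.324 = 0.42325.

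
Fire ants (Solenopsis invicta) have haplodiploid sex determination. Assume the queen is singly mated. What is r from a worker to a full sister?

Haplodiploid full sisters inherit their father's entire haploid genome identically (contributing 1/2) and on average half of their mother's contribution (1/2 · 1/2 = 1/4); r = 1/2 + 1/4 = 3/4.

0.75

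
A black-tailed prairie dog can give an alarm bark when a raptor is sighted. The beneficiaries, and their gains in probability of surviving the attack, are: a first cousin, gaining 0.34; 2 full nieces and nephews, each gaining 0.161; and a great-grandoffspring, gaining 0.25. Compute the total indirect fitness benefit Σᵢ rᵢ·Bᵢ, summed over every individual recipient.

r to a first cousin = 0.125 (first cousins share one grandparent pair — two paths of length 4: r = 2·(1/2)^4 = 1/8).
r to a full niece or nephew = 0.25 (full aunt/uncle↔niece/nephew: two paths of length 3 through the shared grandparent pair: r = 2·(1/2)^3 = 1/4).
r to a great-grandoffspring = 0.125 (three parent–offspring links: r = (1/2)^3 = 1/8).
Summing one r·B term per recipient: 1·0.125·0.34 + 2·0.25·0.161 + 1·0.125·0.25 = 0.15425.

0.15425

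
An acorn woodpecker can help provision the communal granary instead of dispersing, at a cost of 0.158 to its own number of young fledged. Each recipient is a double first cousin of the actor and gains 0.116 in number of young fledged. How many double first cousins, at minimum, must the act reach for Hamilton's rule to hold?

6

r to a double first cousin = 0.25 (double first cousins share both grandparent pairs — four paths of length 4: r = 4·(1/2)^4 = 1/4).
Hamilton's rule: n·r·B > C  ⇒  n > C/(r·B) = 0.158/(0.25·0.116) = 5.448.
The smallest integer exceeding 5.448 is 6.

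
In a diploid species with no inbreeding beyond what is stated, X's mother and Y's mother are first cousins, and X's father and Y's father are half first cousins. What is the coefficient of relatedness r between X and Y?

0.046875

Independent pedigree routes through distinct common ancestors add.
X and Y are related in two ways: second cousins through their mothers (r = 1/32) and half second cousins through their fathers (r = 1/64).
r = 1/32 + 1/64 = 0.046875.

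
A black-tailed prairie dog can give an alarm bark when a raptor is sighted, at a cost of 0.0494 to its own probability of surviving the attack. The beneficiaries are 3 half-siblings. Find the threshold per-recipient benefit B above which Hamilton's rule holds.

r to a half-sibling = 0.25 (half-sibs share one parent — one path of length 2: r = (1/2)^2 = 1/4).
Hamilton's rule with n recipients of equal r: n·r·B > C, so B > C/(n·r) = 0.0494/(3·0.25) = 0.0659.

0.0659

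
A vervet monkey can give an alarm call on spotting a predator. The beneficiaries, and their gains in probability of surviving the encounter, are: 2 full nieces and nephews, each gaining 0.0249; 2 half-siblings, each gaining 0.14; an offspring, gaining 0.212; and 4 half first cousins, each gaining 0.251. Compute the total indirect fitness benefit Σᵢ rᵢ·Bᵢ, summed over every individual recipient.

r to a full niece or nephew = 1/4 (full aunt/uncle↔niece/nephew: two paths of length 3 through the shared grandparent pair: r = 2·(1/2)^3 = 1/4).
r to a half-sibling = 0.25 (half-sibs share one parent — one path of length 2: r = (1/2)^2 = 1/4).
r to an offspring = 0.5 (one parent–offspring link: r = (1/2)^1 = 1/2).
r to a half first cousin = 0.0625 (half first cousins share one grandparent — one path of length 4: r = (1/2)^4 = 1/16).
Summing one r·B term per recipient: 2·0.25·0.0249 + 2·0.25·0.14 + 1·0.5·0.212 + 4·0.0625·0.251 = 0.2512.

0.2512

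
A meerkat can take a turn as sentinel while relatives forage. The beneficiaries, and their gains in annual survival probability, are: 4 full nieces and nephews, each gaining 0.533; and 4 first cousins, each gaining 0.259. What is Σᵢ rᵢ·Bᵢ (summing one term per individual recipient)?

r to a full niece or nephew = 1/4 (full aunt/uncle↔niece/nephew: two paths of length 3 through the shared grandparent pair: r = 2·(1/2)^3 = 1/4).
r to a first cousin = 1/8 (first cousins share one grandparent pair — two paths of length 4: r = 2·(1/2)^4 = 1/8).
Summing one r·B term per recipient: 4·0.25·0.533 + 4·0.125·0.259 = 0.6625.

0.6625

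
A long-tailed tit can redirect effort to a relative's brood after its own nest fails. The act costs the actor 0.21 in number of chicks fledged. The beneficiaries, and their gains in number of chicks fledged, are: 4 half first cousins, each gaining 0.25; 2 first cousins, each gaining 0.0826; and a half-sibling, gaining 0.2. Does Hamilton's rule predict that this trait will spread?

Hamilton's rule: the trait is favored when the sum of r·B over every recipient exceeds the actor's cost C.
r to a half first cousin = 1/16 (half first cousins share one grandparent — one path of length 4: r = (1/2)^4 = 1/16).
r to a first cousin = 0.125 (first cousins share one grandparent pair — two paths of length 4: r = 2·(1/2)^4 = 1/8).
r to a half-sibling = 0.25 (half-sibs share one parent — one path of length 2: r = (1/2)^2 = 1/4).
Summing one r·B term per recipient: 4·0.0625·0.25 + 2·0.125·0.0826 + 1·0.25·0.2 = 0.13315.
0.13315 < 0.21: the indirect benefit is less than the cost.

No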